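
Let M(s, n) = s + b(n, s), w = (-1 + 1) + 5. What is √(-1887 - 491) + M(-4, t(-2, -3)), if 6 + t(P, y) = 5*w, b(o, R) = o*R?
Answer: -80 + I*√2378 ≈ -80.0 + 48.765*I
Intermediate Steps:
b(o, R) = R*o
w = 5 (w = 0 + 5 = 5)
t(P, y) = 19 (t(P, y) = -6 + 5*5 = -6 + 25 = 19)
M(s, n) = s + n*s (M(s, n) = s + s*n = s + n*s)
√(-1887 - 491) + M(-4, t(-2, -3)) = √(-1887 - 491) - 4*(1 + 19) = √(-2378) - 4*20 = I*√2378 - 80 = -80 + I*√2378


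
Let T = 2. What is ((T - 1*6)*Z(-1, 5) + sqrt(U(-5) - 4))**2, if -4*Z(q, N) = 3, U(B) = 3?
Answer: (3 + I)**2 ≈ 8.0 + 6.0*I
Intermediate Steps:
Z(q, N) = -3/4 (Z(q, N) = -1/4*3 = -3/4)
((T - 1*6)*Z(-1, 5) + sqrt(U(-5) - 4))**2 = ((2 - 1*6)*(-3/4) + sqrt(3 - 4))**2 = ((2 - 6)*(-3/4) + sqrt(-1))**2 = (-4*(-3/4) + I)**2 = (3 + I)**2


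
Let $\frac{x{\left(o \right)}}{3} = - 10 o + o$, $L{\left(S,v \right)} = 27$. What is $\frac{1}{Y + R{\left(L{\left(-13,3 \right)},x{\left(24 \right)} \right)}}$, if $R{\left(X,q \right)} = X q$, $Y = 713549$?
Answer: $\frac{1}{696053} \approx 1.4367 \cdot 10^{-6}$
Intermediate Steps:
$x{\left(o \right)} = - 27 o$ ($x{\left(o \right)} = 3 \left(- 10 o + o\right) = 3 \left(- 9 o\right) = - 27 o$)
$\frac{1}{Y + R{\left(L{\left(-13,3 \right)},x{\left(24 \right)} \right)}} = \frac{1}{713549 + 27 \left(\left(-27\right) 24\right)} = \frac{1}{713549 + 27 \left(-648\right)} = \frac{1}{713549 - 17496} = \frac{1}{696053}$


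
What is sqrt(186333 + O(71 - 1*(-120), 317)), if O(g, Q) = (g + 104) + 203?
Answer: 3*sqrt(20759) ≈ 432.24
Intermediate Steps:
O(g, Q) = 307 + g (O(g, Q) = (104 + g) + 203 = 307 + g)
sqrt(186333 + O(71 - 1*(-120), 317)) = sqrt(186333 + (307 + (71 - 1*(-120)))) = sqrt(186333 + (307 + (71 + 120))) = sqrt(186333 + (307 + 191)) = sqrt(186333 + 498) = sqrt(186831) = 3*sqrt(20759)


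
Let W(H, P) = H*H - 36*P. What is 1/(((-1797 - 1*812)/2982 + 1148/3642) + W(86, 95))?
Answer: 1810074/7195841117 ≈ 0.00025154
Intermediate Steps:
W(H, P) = H² - 36*P
1/(((-1797 - 1*812)/2982 + 1148/3642) + W(86, 95)) = 1/(((-1797 - 1*812)/2982 + 1148/3642) + (86² - 36*95)) = 1/(((-1797 - 812)*(1/2982) + 1148*(1/3642)) + (7396 - 3420)) = 1/((-2609*1/2982 + 574/1821) + 3976) = 1/((-2609/2982 + 574/1821) + 3976) = 1/(-1013107/1810074 + 3976) = 1/(7195841117/1810074) = 1810074/7195841117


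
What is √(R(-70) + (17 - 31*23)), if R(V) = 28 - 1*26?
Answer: I*√694 ≈ 26.344*I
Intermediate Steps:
R(V) = 2 (R(V) = 28 - 26 = 2)
√(R(-70) + (17 - 31*23)) = √(2 + (17 - 31*23)) = √(2 + (17 - 713)) = √(2 - 696) = √(-694) = I*√694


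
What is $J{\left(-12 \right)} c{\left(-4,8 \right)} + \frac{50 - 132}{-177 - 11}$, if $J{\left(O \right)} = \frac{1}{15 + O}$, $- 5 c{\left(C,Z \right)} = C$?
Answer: $\frac{991}{1410} \approx 0.70284$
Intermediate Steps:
$c{\left(C,Z \right)} = - \frac{C}{5}$
$J{\left(-12 \right)} c{\left(-4,8 \right)} + \frac{50 - 132}{-177 - 11} = \frac{\left(- \frac{1}{5}\right) \left(-4\right)}{15 - 12} + \frac{50 - 132}{-177 - 11} = \frac{1}{3} \cdot \frac{4}{5} - \frac{82}{-188} = \frac{1}{3} \cdot \frac{4}{5} - - \frac{41}{94} = \frac{4}{15} + \frac{41}{94} = \frac{991}{1410}$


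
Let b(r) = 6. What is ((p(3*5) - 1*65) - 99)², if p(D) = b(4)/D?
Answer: 669124/25 ≈ 26765.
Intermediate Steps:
p(D) = 6/D
((p(3*5) - 1*65) - 99)² = ((6/((3*5)) - 1*65) - 99)² = ((6/15 - 65) - 99)² = ((6*(1/15) - 65) - 99)² = ((⅖ - 65) - 99)² = (-323/5 - 99)² = (-818/5)² = 669124/25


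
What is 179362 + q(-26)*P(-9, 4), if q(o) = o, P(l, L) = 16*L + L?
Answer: 177594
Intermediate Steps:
P(l, L) = 17*L
179362 + q(-26)*P(-9, 4) = 179362 - 442*4 = 179362 - 26*68 = 179362 - 1768 = 177594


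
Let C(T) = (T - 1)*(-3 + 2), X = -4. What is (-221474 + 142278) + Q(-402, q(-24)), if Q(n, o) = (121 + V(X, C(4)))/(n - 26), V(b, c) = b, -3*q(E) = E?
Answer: -33896005/428 ≈ -79196.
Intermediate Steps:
q(E) = -E/3
C(T) = 1 - T (C(T) = (-1 + T)*(-1) = 1 - T)
Q(n, o) = 117/(-26 + n) (Q(n, o) = (121 - 4)/(n - 26) = 117/(-26 + n))
(-221474 + 142278) + Q(-402, q(-24)) = (-221474 + 142278) + 117/(-26 - 402) = -79196 + 117/(-428) = -79196 + 117*(-1/428) = -79196 - 117/428 = -33896005/428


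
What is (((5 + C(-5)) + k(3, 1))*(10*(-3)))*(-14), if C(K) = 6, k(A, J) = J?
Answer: 5040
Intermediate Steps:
(((5 + C(-5)) + k(3, 1))*(10*(-3)))*(-14) = (((5 + 6) + 1)*(10*(-3)))*(-14) = ((11 + 1)*(-30))*(-14) = (12*(-30))*(-14) = -360*(-14) = 5040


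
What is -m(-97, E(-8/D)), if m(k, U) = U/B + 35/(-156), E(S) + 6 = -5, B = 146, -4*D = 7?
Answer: 3413/11388 ≈ 0.29970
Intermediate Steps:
D = -7/4 (D = -¼*7 = -7/4 ≈ -1.7500)
E(S) = -11 (E(S) = -6 - 5 = -11)
m(k, U) = -35/156 + U/146 (m(k, U) = U/146 + 35/(-156) = U*(1/146) + 35*(-1/156) = U/146 - 35/156 = -35/156 + U/146)
-m(-97, E(-8/D)) = -(-35/156 + (1/146)*(-11)) = -(-35/156 - 11/146) = -1*(-3413/11388) = 3413/11388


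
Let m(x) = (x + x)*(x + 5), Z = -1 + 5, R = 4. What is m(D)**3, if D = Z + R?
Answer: 8998912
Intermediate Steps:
Z = 4
D = 8 (D = 4 + 4 = 8)
m(x) = 2*x*(5 + x) (m(x) = (2*x)*(5 + x) = 2*x*(5 + x))
m(D)**3 = (2*8*(5 + 8))**3 = (2*8*13)**3 = 208**3 = 8998912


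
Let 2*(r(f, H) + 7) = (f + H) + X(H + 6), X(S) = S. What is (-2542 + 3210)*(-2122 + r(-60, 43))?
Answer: -1411484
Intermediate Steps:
r(f, H) = -4 + H + f/2 (r(f, H) = -7 + ((f + H) + (H + 6))/2 = -7 + ((H + f) + (6 + H))/2 = -7 + (6 + f + 2*H)/2 = -7 + (3 + H + f/2) = -4 + H + f/2)
(-2542 + 3210)*(-2122 + r(-60, 43)) = (-2542 + 3210)*(-2122 + (-4 + 43 + (½)*(-60))) = 668*(-2122 + (-4 + 43 - 30)) = 668*(-2122 + 9) = 668*(-2113) = -1411484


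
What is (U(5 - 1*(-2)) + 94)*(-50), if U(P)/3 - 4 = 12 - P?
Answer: -6050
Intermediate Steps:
U(P) = 48 - 3*P (U(P) = 12 + 3*(12 - P) = 12 + (36 - 3*P) = 48 - 3*P)
(U(5 - 1*(-2)) + 94)*(-50) = ((48 - 3*(5 - 1*(-2))) + 94)*(-50) = ((48 - 3*(5 + 2)) + 94)*(-50) = ((48 - 3*7) + 94)*(-50) = ((48 - 21) + 94)*(-50) = (27 + 94)*(-50) = 121*(-50) = -6050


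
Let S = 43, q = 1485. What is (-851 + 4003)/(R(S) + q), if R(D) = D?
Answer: 394/191 ≈ 2.0628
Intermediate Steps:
(-851 + 4003)/(R(S) + q) = (-851 + 4003)/(43 + 1485) = 3152/1528 = 3152*(1/1528) = 394/191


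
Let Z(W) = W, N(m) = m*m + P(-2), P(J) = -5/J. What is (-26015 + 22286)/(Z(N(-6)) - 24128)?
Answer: 7458/48179 ≈ 0.15480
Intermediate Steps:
N(m) = 5/2 + m**2 (N(m) = m*m - 5/(-2) = m**2 - 5*(-1/2) = m**2 + 5/2 = 5/2 + m**2)
(-26015 + 22286)/(Z(N(-6)) - 24128) = (-26015 + 22286)/((5/2 + (-6)**2) - 24128) = -3729/((5/2 + 36) - 24128) = -3729/(77/2 - 24128) = -3729/(-48179/2) = -3729*(-2/48179) = 7458/48179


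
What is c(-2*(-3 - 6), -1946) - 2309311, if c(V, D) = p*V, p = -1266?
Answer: -2332099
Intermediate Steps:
c(V, D) = -1266*V
c(-2*(-3 - 6), -1946) - 2309311 = -(-2532)*(-3 - 6) - 2309311 = -(-2532)*(-9) - 2309311 = -1266*18 - 2309311 = -22788 - 2309311 = -2332099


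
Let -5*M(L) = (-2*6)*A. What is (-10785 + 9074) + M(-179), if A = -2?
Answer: -8579/5 ≈ -1715.8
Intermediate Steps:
M(L) = -24/5 (M(L) = -(-2*6)*(-2)/5 = -(-12)*(-2)/5 = -1/5*24 = -24/5)
(-10785 + 9074) + M(-179) = (-10785 + 9074) - 24/5 = -1711 - 24/5 = -8579/5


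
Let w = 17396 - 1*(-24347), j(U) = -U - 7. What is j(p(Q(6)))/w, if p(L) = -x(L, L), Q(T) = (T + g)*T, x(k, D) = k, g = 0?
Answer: 29/41743 ≈ 0.00069473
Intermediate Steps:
Q(T) = T² (Q(T) = (T + 0)*T = T*T = T²)
p(L) = -L
j(U) = -7 - U
w = 41743 (w = 17396 + 24347 = 41743)
j(p(Q(6)))/w = (-7 - (-1)*6²)/41743 = (-7 - (-1)*36)*(1/41743) = (-7 - 1*(-36))*(1/41743) = (-7 + 36)*(1/41743) = 29*(1/41743) = 29/41743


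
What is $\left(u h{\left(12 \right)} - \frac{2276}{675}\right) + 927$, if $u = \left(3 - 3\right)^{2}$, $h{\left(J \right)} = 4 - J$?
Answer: $\frac{623449}{675} \approx 923.63$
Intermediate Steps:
$u = 0$ ($u = 0^{2} = 0$)
$\left(u h{\left(12 \right)} - \frac{2276}{675}\right) + 927 = \left(0 \left(4 - 12\right) - \frac{2276}{675}\right) + 927 = \left(0 \left(-8\right) - \frac{2276}{675}\right) + 927 = \left(0 - \frac{2276}{675}\right) + 927 = - \frac{2276}{675} + 927 = \frac{623449}{675}$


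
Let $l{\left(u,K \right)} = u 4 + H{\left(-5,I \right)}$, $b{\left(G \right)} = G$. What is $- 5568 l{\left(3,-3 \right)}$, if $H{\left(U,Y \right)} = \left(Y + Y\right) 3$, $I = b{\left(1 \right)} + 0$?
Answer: $-100224$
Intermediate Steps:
$I = 1$ ($I = 1 + 0 = 1$)
$H{\left(U,Y \right)} = 6 Y$ ($H{\left(U,Y \right)} = 2 Y 3 = 6 Y$)
$l{\left(u,K \right)} = 6 + 4 u$ ($l{\left(u,K \right)} = u 4 + 6 \cdot 1 = 4 u + 6 = 6 + 4 u$)
$- 5568 l{\left(3,-3 \right)} = - 5568 \left(6 + 4 \cdot 3\right) = - 5568 \left(6 + 12\right) = \left(-5568\right) 18 = -100224$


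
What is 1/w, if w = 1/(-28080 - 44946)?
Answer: -73026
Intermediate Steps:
w = -1/73026 (w = 1/(-73026) = -1/73026 ≈ -1.3694e-5)
1/w = 1/(-1/73026) = -73026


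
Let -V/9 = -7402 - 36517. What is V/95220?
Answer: 43919/10580 ≈ 4.1511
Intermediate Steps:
V = 395271 (V = -9*(-7402 - 36517) = -9*(-43919) = 395271)
V/95220 = 395271/95220 = 395271*(1/95220) = 43919/10580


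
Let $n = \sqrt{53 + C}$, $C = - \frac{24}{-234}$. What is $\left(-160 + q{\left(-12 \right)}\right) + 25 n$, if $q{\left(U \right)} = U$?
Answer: $-172 + \frac{25 \sqrt{80769}}{39} \approx 10.179$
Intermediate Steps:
$C = \frac{4}{39}$ ($C = \left(-24\right) \left(- \frac{1}{234}\right) = \frac{4}{39} \approx 0.10256$)
$n = \frac{\sqrt{80769}}{39}$ ($n = \sqrt{53 + \frac{4}{39}} = \sqrt{\frac{2071}{39}} = \frac{\sqrt{80769}}{39} \approx 7.2871$)
$\left(-160 + q{\left(-12 \right)}\right) + 25 n = \left(-160 - 12\right) + 25 \frac{\sqrt{80769}}{39} = -172 + \frac{25 \sqrt{80769}}{39}$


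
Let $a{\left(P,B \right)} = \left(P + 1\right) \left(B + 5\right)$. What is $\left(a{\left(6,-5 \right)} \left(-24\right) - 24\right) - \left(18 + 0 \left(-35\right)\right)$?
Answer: $-42$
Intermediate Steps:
$a{\left(P,B \right)} = \left(1 + P\right) \left(5 + B\right)$
$\left(a{\left(6,-5 \right)} \left(-24\right) - 24\right) - \left(18 + 0 \left(-35\right)\right) = \left(\left(5 - 5 + 5 \cdot 6 - 30\right) \left(-24\right) - 24\right) - \left(18 + 0 \left(-35\right)\right) = \left(\left(5 - 5 + 30 - 30\right) \left(-24\right) - 24\right) - \left(18 + 0\right) = \left(0 \left(-24\right) - 24\right) - 18 = \left(0 - 24\right) - 18 = -24 - 18 = -42$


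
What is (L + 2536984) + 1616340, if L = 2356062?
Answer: 6509386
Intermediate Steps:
(L + 2536984) + 1616340 = (2356062 + 2536984) + 1616340 = 4893046 + 1616340 = 6509386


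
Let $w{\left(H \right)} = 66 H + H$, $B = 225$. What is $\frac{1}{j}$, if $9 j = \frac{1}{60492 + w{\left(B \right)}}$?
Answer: $680103$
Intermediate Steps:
$w{\left(H \right)} = 67 H$
$j = \frac{1}{680103}$ ($j = \frac{1}{9 \left(60492 + 67 \cdot 225\right)} = \frac{1}{9 \left(60492 + 15075\right)} = \frac{1}{9 \cdot 75567} = \frac{1}{9} \cdot \frac{1}{75567} = \frac{1}{680103} \approx 1.4704 \cdot 10^{-6}$)
$\frac{1}{j} = \frac{1}{\frac{1}{680103}} = 680103$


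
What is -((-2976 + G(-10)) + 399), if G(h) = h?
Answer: 2587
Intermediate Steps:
-((-2976 + G(-10)) + 399) = -((-2976 - 10) + 399) = -(-2986 + 399) = -1*(-2587) = 2587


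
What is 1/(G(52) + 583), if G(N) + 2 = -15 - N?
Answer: 1/514 ≈ 0.0019455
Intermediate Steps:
G(N) = -17 - N (G(N) = -2 + (-15 - N) = -17 - N)
1/(G(52) + 583) = 1/((-17 - 1*52) + 583) = 1/((-17 - 52) + 583) = 1/(-69 + 583) = 1/514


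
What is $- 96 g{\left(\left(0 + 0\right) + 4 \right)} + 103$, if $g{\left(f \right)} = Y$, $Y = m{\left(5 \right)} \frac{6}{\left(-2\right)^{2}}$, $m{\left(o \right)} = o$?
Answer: $-617$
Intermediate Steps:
$Y = \frac{15}{2}$ ($Y = 5 \frac{6}{\left(-2\right)^{2}} = 5 \cdot \frac{6}{4} = 5 \cdot 6 \cdot \frac{1}{4} = 5 \cdot \frac{3}{2} = \frac{15}{2} \approx 7.5$)
$g{\left(f \right)} = \frac{15}{2}$
$- 96 g{\left(\left(0 + 0\right) + 4 \right)} + 103 = \left(-96\right) \frac{15}{2} + 103 = -720 + 103 = -617$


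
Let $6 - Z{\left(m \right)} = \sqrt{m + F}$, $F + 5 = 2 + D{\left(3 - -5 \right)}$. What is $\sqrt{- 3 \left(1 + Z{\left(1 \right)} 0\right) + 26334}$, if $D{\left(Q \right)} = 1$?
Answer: $\sqrt{26331} \approx 162.27$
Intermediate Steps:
$F = -2$ ($F = -5 + \left(2 + 1\right) = -5 + 3 = -2$)
$Z{\left(m \right)} = 6 - \sqrt{-2 + m}$ ($Z{\left(m \right)} = 6 - \sqrt{m - 2} = 6 - \sqrt{-2 + m}$)
$\sqrt{- 3 \left(1 + Z{\left(1 \right)} 0\right) + 26334} = \sqrt{- 3 \left(1 + \left(6 - \sqrt{-2 + 1}\right) 0\right) + 26334} = \sqrt{- 3 \left(1 + \left(6 - \sqrt{-1}\right) 0\right) + 26334} = \sqrt{- 3 \left(1 + \left(6 - i\right) 0\right) + 26334} = \sqrt{- 3 \left(1 + 0\right) + 26334} = \sqrt{\left(-3\right) 1 + 26334} = \sqrt{-3 + 26334} = \sqrt{26331}$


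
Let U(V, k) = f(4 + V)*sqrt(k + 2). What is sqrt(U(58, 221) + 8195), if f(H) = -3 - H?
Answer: sqrt(8195 - 65*sqrt(223)) ≈ 84.996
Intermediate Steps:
U(V, k) = sqrt(2 + k)*(-7 - V) (U(V, k) = (-3 - (4 + V))*sqrt(k + 2) = (-3 + (-4 - V))*sqrt(2 + k) = (-7 - V)*sqrt(2 + k) = sqrt(2 + k)*(-7 - V))
sqrt(U(58, 221) + 8195) = sqrt(sqrt(2 + 221)*(-7 - 1*58) + 8195) = sqrt(sqrt(223)*(-7 - 58) + 8195) = sqrt(sqrt(223)*(-65) + 8195) = sqrt(-65*sqrt(223) + 8195) = sqrt(8195 - 65*sqrt(223))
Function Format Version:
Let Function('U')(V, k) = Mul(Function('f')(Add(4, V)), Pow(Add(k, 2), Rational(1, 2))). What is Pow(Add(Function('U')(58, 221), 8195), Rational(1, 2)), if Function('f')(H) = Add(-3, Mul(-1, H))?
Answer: Pow(Add(8195, Mul(-65, Pow(223, Rational(1, 2)))), Rational(1, 2)) ≈ 84.996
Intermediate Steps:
Function('U')(V, k) = Mul(Pow(Add(2, k), Rational(1, 2)), Add(-7, Mul(-1, V))) (Function('U')(V, k) = Mul(Add(-3, Mul(-1, Add(4, V))), Pow(Add(k, 2), Rational(1, 2))) = Mul(Add(-3, Add(-4, Mul(-1, V))), Pow(Add(2, k), Rational(1, 2))) = Mul(Add(-7, Mul(-1, V)), Pow(Add(2, k), Rational(1, 2))) = Mul(Pow(Add(2, k), Rational(1, 2)), Add(-7, Mul(-1, V))))
Pow(Add(Function('U')(58, 221), 8195), Rational(1, 2)) = Pow(Add(Mul(Pow(Add(2, 221), Rational(1, 2)), Add(-7, Mul(-1, 58))), 8195), Rational(1, 2)) = Pow(Add(Mul(Pow(223, Rational(1, 2)), Add(-7, -58)), 8195), Rational(1, 2)) = Pow(Add(Mul(Pow(223, Rational(1, 2)), -65), 8195), Rational(1, 2)) = Pow(Add(Mul(-65, Pow(223, Rational(1, 2))), 8195), Rational(1, 2)) = Pow(Add(8195, Mul(-65, Pow(223, Rational(1, 2)))), Rational(1, 2))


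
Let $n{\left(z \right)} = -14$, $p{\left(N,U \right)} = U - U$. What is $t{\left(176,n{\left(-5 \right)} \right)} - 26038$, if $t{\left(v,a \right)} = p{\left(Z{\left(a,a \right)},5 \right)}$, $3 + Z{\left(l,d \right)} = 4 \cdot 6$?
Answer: $-26038$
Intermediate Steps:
$Z{\left(l,d \right)} = 21$ ($Z{\left(l,d \right)} = -3 + 4 \cdot 6 = -3 + 24 = 21$)
$p{\left(N,U \right)} = 0$
$t{\left(v,a \right)} = 0$
$t{\left(176,n{\left(-5 \right)} \right)} - 26038 = 0 - 26038 = -26038$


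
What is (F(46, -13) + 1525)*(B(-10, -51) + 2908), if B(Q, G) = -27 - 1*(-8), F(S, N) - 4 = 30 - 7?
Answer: 4483728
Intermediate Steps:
F(S, N) = 27 (F(S, N) = 4 + (30 - 7) = 4 + 23 = 27)
B(Q, G) = -19 (B(Q, G) = -27 + 8 = -19)
(F(46, -13) + 1525)*(B(-10, -51) + 2908) = (27 + 1525)*(-19 + 2908) = 1552*2889 = 4483728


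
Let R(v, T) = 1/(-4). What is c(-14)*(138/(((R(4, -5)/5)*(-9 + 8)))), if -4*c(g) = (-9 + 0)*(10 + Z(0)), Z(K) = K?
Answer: 62100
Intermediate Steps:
R(v, T) = -1/4
c(g) = 45/2 (c(g) = -(-9 + 0)*(10 + 0)/4 = -(-9)*10/4 = -1/4*(-90) = 45/2)
c(-14)*(138/(((R(4, -5)/5)*(-9 + 8)))) = 45*(138/(((-1/4/5)*(-9 + 8))))/2 = 45*(138/((-1/4*1/5*(-1))))/2 = 45*(138/((-1/20*(-1))))/2 = 45*(138/(1/20))/2 = 45*(138*20)/2 = (45/2)*2760 = 62100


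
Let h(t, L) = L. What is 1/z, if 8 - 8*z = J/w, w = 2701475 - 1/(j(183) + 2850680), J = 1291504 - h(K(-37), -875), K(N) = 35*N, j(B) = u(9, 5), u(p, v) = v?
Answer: 61608434082992/57924268653377 ≈ 1.0636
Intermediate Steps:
j(B) = 5
J = 1292379 (J = 1291504 - 1*(-875) = 1291504 + 875 = 1292379)
w = 7701054260374/2850685 (w = 2701475 - 1/(5 + 2850680) = 2701475 - 1/2850685 = 7701054260374/2850685 ≈ 2.7015e+6)
z = 57924268653377/61608434082992 (z = 1 - 1292379/(8*7701054260374/2850685) = 1 - 1292379*2850685/(8*7701054260374) = 1 - ⅛*3684165429615/7701054260374 = 1 - 3684165429615/61608434082992 = 57924268653377/61608434082992 ≈ 0.94020)
1/z = 1/(57924268653377/61608434082992) = 61608434082992/57924268653377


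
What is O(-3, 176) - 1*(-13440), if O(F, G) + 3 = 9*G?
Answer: 15021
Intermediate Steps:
O(F, G) = -3 + 9*G
O(-3, 176) - 1*(-13440) = (-3 + 9*176) - 1*(-13440) = (-3 + 1584) + 13440 = 1581 + 13440 = 15021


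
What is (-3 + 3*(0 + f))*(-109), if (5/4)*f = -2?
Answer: 4251/5 ≈ 850.20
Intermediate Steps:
f = -8/5 (f = (4/5)*(-2) = -8/5 ≈ -1.6000)
(-3 + 3*(0 + f))*(-109) = (-3 + 3*(0 - 8/5))*(-109) = (-3 + 3*(-8/5))*(-109) = (-3 - 24/5)*(-109) = -39/5*(-109) = 4251/5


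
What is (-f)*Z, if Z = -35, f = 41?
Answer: 1435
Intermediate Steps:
(-f)*Z = -1*41*(-35) = -41*(-35) = 1435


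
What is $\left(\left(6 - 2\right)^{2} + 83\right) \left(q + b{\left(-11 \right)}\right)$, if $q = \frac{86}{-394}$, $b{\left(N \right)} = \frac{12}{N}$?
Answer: $- \frac{25533}{197} \approx -129.61$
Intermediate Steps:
$q = - \frac{43}{197}$ ($q = 86 \left(- \frac{1}{394}\right) = - \frac{43}{197} \approx -0.21827$)
$\left(\left(6 - 2\right)^{2} + 83\right) \left(q + b{\left(-11 \right)}\right) = \left(\left(6 - 2\right)^{2} + 83\right) \left(- \frac{43}{197} + \frac{12}{-11}\right) = \left(4^{2} + 83\right) \left(- \frac{43}{197} + 12 \left(- \frac{1}{11}\right)\right) = \left(16 + 83\right) \left(- \frac{43}{197} - \frac{12}{11}\right) = 99 \left(- \frac{2837}{2167}\right) = - \frac{25533}{197}$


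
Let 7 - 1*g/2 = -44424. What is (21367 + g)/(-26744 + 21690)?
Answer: -15747/722 ≈ -21.810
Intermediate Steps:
g = 88862 (g = 14 - 2*(-44424) = 14 + 88848 = 88862)
(21367 + g)/(-26744 + 21690) = (21367 + 88862)/(-26744 + 21690) = 110229/(-5054) = 110229*(-1/5054) = -15747/722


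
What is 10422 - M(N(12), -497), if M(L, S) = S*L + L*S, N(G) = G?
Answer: 22350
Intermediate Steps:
M(L, S) = 2*L*S (M(L, S) = L*S + L*S = 2*L*S)
10422 - M(N(12), -497) = 10422 - 2*12*(-497) = 10422 - 1*(-11928) = 10422 + 11928 = 22350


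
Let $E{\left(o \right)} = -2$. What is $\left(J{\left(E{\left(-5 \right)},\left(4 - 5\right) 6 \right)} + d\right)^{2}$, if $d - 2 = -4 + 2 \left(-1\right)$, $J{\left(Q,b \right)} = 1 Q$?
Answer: $36$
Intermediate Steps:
$J{\left(Q,b \right)} = Q$
$d = -4$ ($d = 2 + \left(-4 + 2 \left(-1\right)\right) = 2 - 6 = -4$)
$\left(J{\left(E{\left(-5 \right)},\left(4 - 5\right) 6 \right)} + d\right)^{2} = \left(-2 - 4\right)^{2} = \left(-6\right)^{2} = 36$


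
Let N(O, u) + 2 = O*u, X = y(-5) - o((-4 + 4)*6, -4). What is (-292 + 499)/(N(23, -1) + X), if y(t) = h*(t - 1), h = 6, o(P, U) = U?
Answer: -69/19 ≈ -3.6316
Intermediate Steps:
y(t) = -6 + 6*t (y(t) = 6*(t - 1) = 6*(-1 + t) = -6 + 6*t)
X = -32 (X = (-6 + 6*(-5)) - 1*(-4) = (-6 - 30) + 4 = -36 + 4 = -32)
N(O, u) = -2 + O*u
(-292 + 499)/(N(23, -1) + X) = (-292 + 499)/((-2 + 23*(-1)) - 32) = 207/((-2 - 23) - 32) = 207/(-25 - 32) = 207/(-57) = 207*(-1/57) = -69/19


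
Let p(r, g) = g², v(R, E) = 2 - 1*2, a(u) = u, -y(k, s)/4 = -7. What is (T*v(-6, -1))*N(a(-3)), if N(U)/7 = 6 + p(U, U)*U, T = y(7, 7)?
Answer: 0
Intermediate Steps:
y(k, s) = 28 (y(k, s) = -4*(-7) = 28)
T = 28
v(R, E) = 0 (v(R, E) = 2 - 2 = 0)
N(U) = 42 + 7*U³ (N(U) = 7*(6 + U²*U) = 7*(6 + U³) = 42 + 7*U³)
(T*v(-6, -1))*N(a(-3)) = (28*0)*(42 + 7*(-3)³) = 0*(42 + 7*(-27)) = 0*(42 - 189) = 0*(-147) = 0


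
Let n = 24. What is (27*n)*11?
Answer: 7128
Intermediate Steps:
(27*n)*11 = (27*24)*11 = 648*11 = 7128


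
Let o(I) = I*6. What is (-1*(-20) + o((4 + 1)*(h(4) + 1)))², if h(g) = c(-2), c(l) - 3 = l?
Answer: 6400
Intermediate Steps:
c(l) = 3 + l
h(g) = 1 (h(g) = 3 - 2 = 1)
o(I) = 6*I
(-1*(-20) + o((4 + 1)*(h(4) + 1)))² = (-1*(-20) + 6*((4 + 1)*(1 + 1)))² = (20 + 6*(5*2))² = (20 + 6*10)² = (20 + 60)² = 80² = 6400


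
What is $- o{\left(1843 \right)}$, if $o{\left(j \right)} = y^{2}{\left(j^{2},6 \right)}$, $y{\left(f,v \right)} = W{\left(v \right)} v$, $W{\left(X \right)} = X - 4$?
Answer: $-144$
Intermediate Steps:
$W{\left(X \right)} = -4 + X$
$y{\left(f,v \right)} = v \left(-4 + v\right)$ ($y{\left(f,v \right)} = \left(-4 + v\right) v = v \left(-4 + v\right)$)
$o{\left(j \right)} = 144$ ($o{\left(j \right)} = \left(6 \left(-4 + 6\right)\right)^{2} = \left(6 \cdot 2\right)^{2} = 12^{2} = 144$)
$- o{\left(1843 \right)} = \left(-1\right) 144 = -144$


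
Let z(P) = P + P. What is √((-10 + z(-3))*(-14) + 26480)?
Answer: 4*√1669 ≈ 163.41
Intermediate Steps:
z(P) = 2*P
√((-10 + z(-3))*(-14) + 26480) = √((-10 + 2*(-3))*(-14) + 26480) = √((-10 - 6)*(-14) + 26480) = √(-16*(-14) + 26480) = √(224 + 26480) = √26704 = 4*√1669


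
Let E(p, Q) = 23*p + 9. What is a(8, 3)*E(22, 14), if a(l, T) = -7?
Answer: -3605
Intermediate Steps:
E(p, Q) = 9 + 23*p
a(8, 3)*E(22, 14) = -7*(9 + 23*22) = -7*(9 + 506) = -7*515 = -3605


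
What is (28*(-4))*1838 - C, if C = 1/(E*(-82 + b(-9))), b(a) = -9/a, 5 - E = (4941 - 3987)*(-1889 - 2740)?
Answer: -73635051653855/357701751 ≈ -2.0586e+5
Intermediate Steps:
E = 4416071 (E = 5 - (4941 - 3987)*(-1889 - 2740) = 5 - 954*(-4629) = 5 - 1*(-4416066) = 5 + 4416066 = 4416071)
C = -1/357701751 (C = 1/(4416071*(-82 - 9/(-9))) = 1/(4416071*(-82 - 9*(-⅑))) = 1/(4416071*(-82 + 1)) = 1/(4416071*(-81)) = 1/(-357701751) = -1/357701751 ≈ -2.7956e-9)
(28*(-4))*1838 - C = (28*(-4))*1838 - 1*(-1/357701751) = -112*1838 + 1/357701751 = -205856 + 1/357701751 = -73635051653855/357701751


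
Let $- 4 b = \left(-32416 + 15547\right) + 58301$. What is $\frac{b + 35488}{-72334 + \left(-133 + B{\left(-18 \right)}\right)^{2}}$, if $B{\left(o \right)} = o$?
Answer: $- \frac{25130}{49533} \approx -0.50734$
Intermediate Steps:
$b = -10358$ ($b = - \frac{\left(-32416 + 15547\right) + 58301}{4} = - \frac{-16869 + 58301}{4} = \left(- \frac{1}{4}\right) 41432 = -10358$)
$\frac{b + 35488}{-72334 + \left(-133 + B{\left(-18 \right)}\right)^{2}} = \frac{-10358 + 35488}{-72334 + \left(-133 - 18\right)^{2}} = \frac{25130}{-72334 + \left(-151\right)^{2}} = \frac{25130}{-72334 + 22801} = \frac{25130}{-49533} = 25130 \left(- \frac{1}{49533}\right) = - \frac{25130}{49533}$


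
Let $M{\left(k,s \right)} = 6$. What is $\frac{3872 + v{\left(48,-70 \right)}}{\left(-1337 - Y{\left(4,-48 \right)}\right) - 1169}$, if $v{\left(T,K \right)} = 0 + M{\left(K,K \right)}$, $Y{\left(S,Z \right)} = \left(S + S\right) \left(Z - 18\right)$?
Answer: $- \frac{1939}{989} \approx -1.9606$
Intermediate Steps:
$Y{\left(S,Z \right)} = 2 S \left(-18 + Z\right)$
$v{\left(T,K \right)} = 6$ ($v{\left(T,K \right)} = 0 + 6 = 6$)
$\frac{3872 + v{\left(48,-70 \right)}}{\left(-1337 - Y{\left(4,-48 \right)}\right) - 1169} = \frac{3872 + 6}{\left(-1337 - 2 \cdot 4 \left(-18 - 48\right)\right) - 1169} = \frac{3878}{\left(-1337 - 2 \cdot 4 \left(-66\right)\right) - 1169} = \frac{3878}{\left(-1337 - -528\right) - 1169} = \frac{3878}{\left(-1337 + 528\right) - 1169} = \frac{3878}{-809 - 1169} = \frac{3878}{-1978} = 3878 \left(- \frac{1}{1978}\right) = - \frac{1939}{989}$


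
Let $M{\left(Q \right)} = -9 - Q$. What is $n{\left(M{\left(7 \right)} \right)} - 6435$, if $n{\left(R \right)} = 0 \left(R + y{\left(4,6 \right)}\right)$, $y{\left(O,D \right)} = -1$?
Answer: $-6435$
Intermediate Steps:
$n{\left(R \right)} = 0$ ($n{\left(R \right)} = 0 \left(R - 1\right) = 0 \left(-1 + R\right) = 0$)
$n{\left(M{\left(7 \right)} \right)} - 6435 = 0 - 6435 = -6435$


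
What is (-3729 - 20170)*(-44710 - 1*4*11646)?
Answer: 2181835306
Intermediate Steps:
(-3729 - 20170)*(-44710 - 1*4*11646) = -23899*(-44710 - 4*11646) = -23899*(-44710 - 46584) = -23899*(-91294) = 2181835306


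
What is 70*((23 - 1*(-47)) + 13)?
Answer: 5810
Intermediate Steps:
70*((23 - 1*(-47)) + 13) = 70*((23 + 47) + 13) = 70*(70 + 13) = 70*83 = 5810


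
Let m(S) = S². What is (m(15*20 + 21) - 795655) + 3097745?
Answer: 2405131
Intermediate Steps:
(m(15*20 + 21) - 795655) + 3097745 = ((15*20 + 21)² - 795655) + 3097745 = ((300 + 21)² - 795655) + 3097745 = (321² - 795655) + 3097745 = (103041 - 795655) + 3097745 = -692614 + 3097745 = 2405131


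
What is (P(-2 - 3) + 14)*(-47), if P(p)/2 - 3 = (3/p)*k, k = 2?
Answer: -4136/5 ≈ -827.20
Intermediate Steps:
P(p) = 6 + 12/p (P(p) = 6 + 2*((3/p)*2) = 6 + 2*(6/p) = 6 + 12/p)
(P(-2 - 3) + 14)*(-47) = ((6 + 12/(-2 - 3)) + 14)*(-47) = ((6 + 12/(-5)) + 14)*(-47) = ((6 + 12*(-⅕)) + 14)*(-47) = ((6 - 12/5) + 14)*(-47) = (18/5 + 14)*(-47) = (88/5)*(-47) = -4136/5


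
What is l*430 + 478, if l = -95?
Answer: -40372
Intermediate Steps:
l*430 + 478 = -95*430 + 478 = -40850 + 478 = -40372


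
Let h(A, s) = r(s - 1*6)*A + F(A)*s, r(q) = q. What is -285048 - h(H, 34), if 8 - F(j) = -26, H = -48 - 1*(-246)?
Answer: -291748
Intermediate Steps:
H = 198 (H = -48 + 246 = 198)
F(j) = 34 (F(j) = 8 - 1*(-26) = 8 + 26 = 34)
h(A, s) = 34*s + A*(-6 + s) (h(A, s) = (s - 1*6)*A + 34*s = (s - 6)*A + 34*s = (-6 + s)*A + 34*s = A*(-6 + s) + 34*s = 34*s + A*(-6 + s))
-285048 - h(H, 34) = -285048 - (34*34 + 198*(-6 + 34)) = -285048 - (1156 + 198*28) = -285048 - (1156 + 5544) = -285048 - 1*6700 = -285048 - 6700 = -291748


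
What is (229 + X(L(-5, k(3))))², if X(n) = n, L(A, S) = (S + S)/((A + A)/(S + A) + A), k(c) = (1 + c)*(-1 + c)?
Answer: 32228329/625 ≈ 51565.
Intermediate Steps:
L(A, S) = 2*S/(A + 2*A/(A + S)) (L(A, S) = (2*S)/((2*A)/(A + S) + A) = (2*S)/(2*A/(A + S) + A) = (2*S)/(A + 2*A/(A + S)) = 2*S/(A + 2*A/(A + S)))
(229 + X(L(-5, k(3))))² = (229 + 2*(-1 + 3²)*(-5 + (-1 + 3²))/(-5*(2 - 5 + (-1 + 3²))))² = (229 + 2*(-1 + 9)*(-⅕)*(-5 + (-1 + 9))/(2 - 5 + (-1 + 9)))² = (229 + 2*8*(-⅕)*(-5 + 8)/(2 - 5 + 8))² = (229 + 2*8*(-⅕)*3/5)² = (229 + 2*8*(-⅕)*(⅕)*3)² = (229 - 48/25)² = (5677/25)² = 32228329/625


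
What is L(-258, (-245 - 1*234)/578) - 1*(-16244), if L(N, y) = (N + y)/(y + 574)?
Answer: 5381373889/331293 ≈ 16244.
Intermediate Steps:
L(N, y) = (N + y)/(574 + y)
L(-258, (-245 - 1*234)/578) - 1*(-16244) = (-258 + (-245 - 1*234)/578)/(574 + (-245 - 1*234)/578) - 1*(-16244) = (-258 + (-245 - 234)*(1/578))/(574 + (-245 - 234)*(1/578)) + 16244 = (-258 - 479*1/578)/(574 - 479*1/578) + 16244 = (-258 - 479/578)/(574 - 479/578) + 16244 = -149603/578/(331293/578) + 16244 = (578/331293)*(-149603/578) + 16244 = -149603/331293 + 16244 = 5381373889/331293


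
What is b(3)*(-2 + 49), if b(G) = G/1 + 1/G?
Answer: 470/3 ≈ 156.67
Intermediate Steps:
b(G) = G + 1/G (b(G) = G*1 + 1/G = G + 1/G)
b(3)*(-2 + 49) = (3 + 1/3)*(-2 + 49) = (3 + 1/3)*47 = (10/3)*47 = 470/3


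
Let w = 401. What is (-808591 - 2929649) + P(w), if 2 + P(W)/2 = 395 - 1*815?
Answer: -3739084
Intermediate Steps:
P(W) = -844 (P(W) = -4 + 2*(395 - 1*815) = -4 + 2*(395 - 815) = -4 + 2*(-420) = -4 - 840 = -844)
(-808591 - 2929649) + P(w) = (-808591 - 2929649) - 844 = -3738240 - 844 = -3739084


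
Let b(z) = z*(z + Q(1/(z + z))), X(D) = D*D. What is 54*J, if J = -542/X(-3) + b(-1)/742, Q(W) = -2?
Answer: -1206411/371 ≈ -3251.8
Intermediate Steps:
X(D) = D**2
b(z) = z*(-2 + z) (b(z) = z*(z - 2) = z*(-2 + z))
J = -402137/6678 (J = -542/((-3)**2) - (-2 - 1)/742 = -542/9 - 1*(-3)*(1/742) = -542*1/9 + 3*(1/742) = -542/9 + 3/742 = -402137/6678 ≈ -60.218)
54*J = 54*(-402137/6678) = -1206411/371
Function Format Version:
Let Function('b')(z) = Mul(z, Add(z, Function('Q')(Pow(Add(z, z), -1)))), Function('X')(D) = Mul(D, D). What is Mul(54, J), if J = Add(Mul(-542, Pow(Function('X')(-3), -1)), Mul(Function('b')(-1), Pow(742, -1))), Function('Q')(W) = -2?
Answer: Rational(-1206411, 371) ≈ -3251.8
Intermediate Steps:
Function('X')(D) = Pow(D, 2)
Function('b')(z) = Mul(z, Add(-2, z)) (Function('b')(z) = Mul(z, Add(z, -2)) = Mul(z, Add(-2, z)))
J = Rational(-402137, 6678) (J = Add(Mul(-542, Pow(Pow(-3, 2), -1)), Mul(Mul(-1, Add(-2, -1)), Pow(742, -1))) = Add(Mul(-542, Pow(9, -1)), Mul(Mul(-1, -3), Rational(1, 742))) = Add(Mul(-542, Rational(1, 9)), Mul(3, Rational(1, 742))) = Add(Rational(-542, 9), Rational(3, 742)) = Rational(-402137, 6678) ≈ -60.218)
Mul(54, J) = Mul(54, Rational(-402137, 6678)) = Rational(-1206411, 371)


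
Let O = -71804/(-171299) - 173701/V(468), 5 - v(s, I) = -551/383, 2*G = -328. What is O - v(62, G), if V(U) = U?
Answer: -11580914994553/30704317956 ≈ -377.18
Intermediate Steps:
G = -164 (G = (½)*(-328) = -164)
v(s, I) = 2466/383 (v(s, I) = 5 - (-551)/383 = 5 - 1*(-551/383) = 5 + 551/383 = 2466/383)
O = -29721203327/80167932 (O = -71804/(-171299) - 173701/468 = -71804*(-1/171299) - 173701*1/468 = 71804/171299 - 173701/468 = -29721203327/80167932 ≈ -370.74)
O - v(62, G) = -29721203327/80167932 - 1*2466/383 = -29721203327/80167932 - 2466/383 = -11580914994553/30704317956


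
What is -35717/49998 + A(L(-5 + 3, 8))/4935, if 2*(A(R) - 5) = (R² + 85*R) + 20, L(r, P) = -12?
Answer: -1400089/1749930 ≈ -0.80008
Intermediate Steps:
A(R) = 15 + R²/2 + 85*R/2 (A(R) = 5 + ((R² + 85*R) + 20)/2 = 5 + (20 + R² + 85*R)/2 = 5 + (10 + R²/2 + 85*R/2) = 15 + R²/2 + 85*R/2)
-35717/49998 + A(L(-5 + 3, 8))/4935 = -35717/49998 + (15 + (½)*(-12)² + (85/2)*(-12))/4935 = -35717*1/49998 + (15 + (½)*144 - 510)*(1/4935) = -35717/49998 + (15 + 72 - 510)*(1/4935) = -35717/49998 - 423*1/4935 = -35717/49998 - 3/35 = -1400089/1749930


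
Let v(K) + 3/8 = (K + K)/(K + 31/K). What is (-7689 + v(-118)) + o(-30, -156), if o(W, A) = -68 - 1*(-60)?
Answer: -859112161/111640 ≈ -7695.4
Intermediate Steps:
o(W, A) = -8 (o(W, A) = -68 + 60 = -8)
v(K) = -3/8 + 2*K/(K + 31/K) (v(K) = -3/8 + (K + K)/(K + 31/K) = -3/8 + (2*K)/(K + 31/K) = -3/8 + 2*K/(K + 31/K))
(-7689 + v(-118)) + o(-30, -156) = (-7689 + (-93 + 13*(-118)²)/(8*(31 + (-118)²))) - 8 = (-7689 + (-93 + 13*13924)/(8*(31 + 13924))) - 8 = (-7689 + (⅛)*(-93 + 181012)/13955) - 8 = (-7689 + (⅛)*(1/13955)*180919) - 8 = (-7689 + 180919/111640) - 8 = -858219041/111640 - 8 = -859112161/111640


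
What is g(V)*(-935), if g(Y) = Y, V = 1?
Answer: -935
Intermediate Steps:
g(V)*(-935) = 1*(-935) = -935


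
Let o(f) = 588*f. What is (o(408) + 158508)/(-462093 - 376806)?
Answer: -2604/5483 ≈ -0.47492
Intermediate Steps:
(o(408) + 158508)/(-462093 - 376806) = (588*408 + 158508)/(-462093 - 376806) = (239904 + 158508)/(-838899) = 398412*(-1/838899) = -2604/5483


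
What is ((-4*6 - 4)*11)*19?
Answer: -5852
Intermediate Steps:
((-4*6 - 4)*11)*19 = ((-24 - 4)*11)*19 = -28*11*19 = -308*19 = -5852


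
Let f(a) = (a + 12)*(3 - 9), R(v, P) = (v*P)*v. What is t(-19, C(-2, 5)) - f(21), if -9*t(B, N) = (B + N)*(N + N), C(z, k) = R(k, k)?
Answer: -24718/9 ≈ -2746.4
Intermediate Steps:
R(v, P) = P*v**2 (R(v, P) = (P*v)*v = P*v**2)
C(z, k) = k**3 (C(z, k) = k*k**2 = k**3)
t(B, N) = -2*N*(B + N)/9 (t(B, N) = -(B + N)*(N + N)/9 = -(B + N)*2*N/9 = -2*N*(B + N)/9)
f(a) = -72 - 6*a (f(a) = (12 + a)*(-6) = -72 - 6*a)
t(-19, C(-2, 5)) - f(21) = -2/9*5**3*(-19 + 5**3) - (-72 - 6*21) = -2/9*125*(-19 + 125) - (-72 - 126) = -2/9*125*106 - 1*(-198) = -26500/9 + 198 = -24718/9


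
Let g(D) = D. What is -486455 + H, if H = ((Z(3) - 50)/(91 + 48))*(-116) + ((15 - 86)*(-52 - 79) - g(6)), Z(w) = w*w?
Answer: -66320484/139 ≈ -4.7713e+5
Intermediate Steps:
Z(w) = w**2
H = 1296761/139 (H = ((3**2 - 50)/(91 + 48))*(-116) + ((15 - 86)*(-52 - 79) - 1*6) = ((9 - 50)/139)*(-116) + (-71*(-131) - 6) = -41*1/139*(-116) + (9301 - 6) = -41/139*(-116) + 9295 = 4756/139 + 9295 = 1296761/139 ≈ 9329.2)
-486455 + H = -486455 + 1296761/139 = -66320484/139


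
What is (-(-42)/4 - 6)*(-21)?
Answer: -189/2 ≈ -94.500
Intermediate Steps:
(-(-42)/4 - 6)*(-21) = (-6*(-7/4) - 6)*(-21) = (21/2 - 6)*(-21) = (9/2)*(-21) = -189/2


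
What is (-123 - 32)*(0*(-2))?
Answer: 0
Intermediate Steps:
(-123 - 32)*(0*(-2)) = -155*0 = 0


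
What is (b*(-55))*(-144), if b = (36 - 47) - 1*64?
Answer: -594000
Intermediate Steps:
b = -75 (b = -11 - 64 = -75)
(b*(-55))*(-144) = -75*(-55)*(-144) = 4125*(-144) = -594000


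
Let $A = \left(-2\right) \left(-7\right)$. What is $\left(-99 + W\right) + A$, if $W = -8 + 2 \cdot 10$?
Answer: $-73$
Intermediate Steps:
$A = 14$
$W = 12$ ($W = -8 + 20 = 12$)
$\left(-99 + W\right) + A = \left(-99 + 12\right) + 14 = -87 + 14 = -73$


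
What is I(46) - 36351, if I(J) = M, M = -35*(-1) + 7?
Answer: -36309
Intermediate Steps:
M = 42 (M = -7*(-5) + 7 = 35 + 7 = 42)
I(J) = 42
I(46) - 36351 = 42 - 36351 = -36309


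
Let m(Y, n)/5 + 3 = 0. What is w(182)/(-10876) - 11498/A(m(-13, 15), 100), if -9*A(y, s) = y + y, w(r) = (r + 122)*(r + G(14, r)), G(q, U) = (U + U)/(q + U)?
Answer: -328751211/95165 ≈ -3454.5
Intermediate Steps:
G(q, U) = 2*U/(U + q) (G(q, U) = (2*U)/(U + q) = 2*U/(U + q))
m(Y, n) = -15 (m(Y, n) = -15 + 5*0 = -15 + 0 = -15)
w(r) = (122 + r)*(r + 2*r/(14 + r)) (w(r) = (r + 122)*(r + 2*r/(r + 14)) = (122 + r)*(r + 2*r/(14 + r)))
A(y, s) = -2*y/9 (A(y, s) = -(y + y)/9 = -2*y/9)
w(182)/(-10876) - 11498/A(m(-13, 15), 100) = (182*(1952 + 182**2 + 138*182)/(14 + 182))/(-10876) - 11498/((-2/9*(-15))) = (182*(1952 + 33124 + 25116)/196)*(-1/10876) - 11498/10/3 = (182*(1/196)*60192)*(-1/10876) - 11498*3/10 = (391248/7)*(-1/10876) - 17247/5 = -97812/19033 - 17247/5 = -328751211/95165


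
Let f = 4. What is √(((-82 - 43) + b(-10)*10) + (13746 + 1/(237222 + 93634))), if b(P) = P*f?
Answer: √361811480998378/165428 ≈ 114.98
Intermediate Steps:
b(P) = 4*P (b(P) = P*4 = 4*P)
√(((-82 - 43) + b(-10)*10) + (13746 + 1/(237222 + 93634))) = √(((-82 - 43) + (4*(-10))*10) + (13746 + 1/(237222 + 93634))) = √((-125 - 40*10) + (13746 + 1/330856)) = √((-125 - 400) + (13746 + 1/330856)) = √(-525 + 4547946577/330856) = √(4374247177/330856) = √361811480998378/165428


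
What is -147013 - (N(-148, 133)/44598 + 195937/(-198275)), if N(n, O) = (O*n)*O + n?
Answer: -92818526478466/631619175 ≈ -1.4695e+5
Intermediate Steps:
N(n, O) = n + n*O² (N(n, O) = n*O² + n = n + n*O²)
-147013 - (N(-148, 133)/44598 + 195937/(-198275)) = -147013 - (-148*(1 + 133²)/44598 + 195937/(-198275)) = -147013 - (-148*(1 + 17689)*(1/44598) + 195937*(-1/198275)) = -147013 - (-148*17690*(1/44598) - 27991/28325) = -147013 - (-2618120*1/44598 - 27991/28325) = -147013 - (-1309060/22299 - 27991/28325) = -147013 - 1*(-37703295809/631619175) = -147013 + 37703295809/631619175 = -92818526478466/631619175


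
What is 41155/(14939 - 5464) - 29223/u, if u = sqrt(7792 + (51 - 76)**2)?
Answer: 8231/1895 - 29223*sqrt(8417)/8417 ≈ -314.18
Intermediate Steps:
u = sqrt(8417) (u = sqrt(7792 + (-25)**2) = sqrt(7792 + 625) = sqrt(8417) ≈ 91.744)
41155/(14939 - 5464) - 29223/u = 41155/(14939 - 5464) - 29223*sqrt(8417)/8417 = 41155/9475 - 29223*sqrt(8417)/8417 = 41155*(1/9475) - 29223*sqrt(8417)/8417 = 8231/1895 - 29223*sqrt(8417)/8417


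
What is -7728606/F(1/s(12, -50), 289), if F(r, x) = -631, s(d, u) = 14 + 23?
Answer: 7728606/631 ≈ 12248.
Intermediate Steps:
s(d, u) = 37
-7728606/F(1/s(12, -50), 289) = -7728606/(-631) = -7728606*(-1/631) = 7728606/631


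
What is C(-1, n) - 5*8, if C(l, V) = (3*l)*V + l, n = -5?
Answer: -26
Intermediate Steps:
C(l, V) = l + 3*V*l (C(l, V) = 3*V*l + l = l + 3*V*l)
C(-1, n) - 5*8 = -(1 + 3*(-5)) - 5*8 = -(1 - 15) - 40 = -1*(-14) - 40 = 14 - 40 = -26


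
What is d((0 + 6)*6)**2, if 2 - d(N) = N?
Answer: 1156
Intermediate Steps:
d(N) = 2 - N
d((0 + 6)*6)**2 = (2 - (0 + 6)*6)**2 = (2 - 6*6)**2 = (2 - 1*36)**2 = (2 - 36)**2 = (-34)**2 = 1156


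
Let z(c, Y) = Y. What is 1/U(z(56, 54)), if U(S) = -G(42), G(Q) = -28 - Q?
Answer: 1/70 ≈ 0.014286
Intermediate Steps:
U(S) = 70 (U(S) = -(-28 - 1*42) = -(-28 - 42) = -1*(-70) = 70)
1/U(z(56, 54)) = 1/70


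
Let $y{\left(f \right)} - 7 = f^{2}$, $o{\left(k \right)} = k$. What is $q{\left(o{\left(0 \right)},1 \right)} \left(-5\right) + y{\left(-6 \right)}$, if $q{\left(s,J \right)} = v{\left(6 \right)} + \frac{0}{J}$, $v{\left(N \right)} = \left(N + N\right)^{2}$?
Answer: $-677$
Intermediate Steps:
$v{\left(N \right)} = 4 N^{2}$ ($v{\left(N \right)} = \left(2 N\right)^{2} = 4 N^{2}$)
$q{\left(s,J \right)} = 144$ ($q{\left(s,J \right)} = 4 \cdot 6^{2} + \frac{0}{J} = 4 \cdot 36 + 0 = 144 + 0 = 144$)
$y{\left(f \right)} = 7 + f^{2}$
$q{\left(o{\left(0 \right)},1 \right)} \left(-5\right) + y{\left(-6 \right)} = 144 \left(-5\right) + \left(7 + \left(-6\right)^{2}\right) = -720 + \left(7 + 36\right) = -720 + 43 = -677$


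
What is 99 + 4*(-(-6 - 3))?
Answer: 135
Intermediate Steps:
99 + 4*(-(-6 - 3)) = 99 + 4*(-1*(-9)) = 99 + 4*9 = 99 + 36 = 135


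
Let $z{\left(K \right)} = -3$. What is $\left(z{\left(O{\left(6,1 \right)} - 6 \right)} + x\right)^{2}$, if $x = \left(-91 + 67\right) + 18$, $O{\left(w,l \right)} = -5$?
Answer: $81$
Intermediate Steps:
$x = -6$ ($x = -24 + 18 = -6$)
$\left(z{\left(O{\left(6,1 \right)} - 6 \right)} + x\right)^{2} = \left(-3 - 6\right)^{2} = \left(-9\right)^{2} = 81$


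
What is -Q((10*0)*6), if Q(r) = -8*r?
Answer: 0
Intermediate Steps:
-Q((10*0)*6) = -(-8)*(10*0)*6 = -(-8)*0*6 = -(-8)*0 = -1*0 = 0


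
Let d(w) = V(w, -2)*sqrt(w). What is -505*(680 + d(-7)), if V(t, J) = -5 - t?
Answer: -343400 - 1010*I*sqrt(7) ≈ -3.434e+5 - 2672.2*I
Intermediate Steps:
d(w) = sqrt(w)*(-5 - w) (d(w) = (-5 - w)*sqrt(w) = sqrt(w)*(-5 - w))
-505*(680 + d(-7)) = -505*(680 + sqrt(-7)*(-5 - 1*(-7))) = -505*(680 + (I*sqrt(7))*(-5 + 7)) = -505*(680 + (I*sqrt(7))*2) = -505*(680 + 2*I*sqrt(7)) = -343400 - 1010*I*sqrt(7)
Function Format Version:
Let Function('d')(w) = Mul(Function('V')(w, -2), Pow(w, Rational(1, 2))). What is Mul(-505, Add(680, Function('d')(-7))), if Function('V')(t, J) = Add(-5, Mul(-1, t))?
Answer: Add(-343400, Mul(-1010, I, Pow(7, Rational(1, 2)))) ≈ Add(-3.4340e+5, Mul(-2672.2, I))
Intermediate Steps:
Function('d')(w) = Mul(Pow(w, Rational(1, 2)), Add(-5, Mul(-1, w))) (Function('d')(w) = Mul(Add(-5, Mul(-1, w)), Pow(w, Rational(1, 2))) = Mul(Pow(w, Rational(1, 2)), Add(-5, Mul(-1, w))))
Mul(-505, Add(680, Function('d')(-7))) = Mul(-505, Add(680, Mul(Pow(-7, Rational(1, 2)), Add(-5, Mul(-1, -7))))) = Mul(-505, Add(680, Mul(Mul(I, Pow(7, Rational(1, 2))), Add(-5, 7)))) = Mul(-505, Add(680, Mul(Mul(I, Pow(7, Rational(1, 2))), 2))) = Mul(-505, Add(680, Mul(2, I, Pow(7, Rational(1, 2))))) = Add(-343400, Mul(-1010, I, Pow(7, Rational(1, 2))))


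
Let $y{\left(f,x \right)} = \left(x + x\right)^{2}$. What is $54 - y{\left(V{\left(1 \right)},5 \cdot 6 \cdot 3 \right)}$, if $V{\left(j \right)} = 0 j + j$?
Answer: $-32346$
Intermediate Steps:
$V{\left(j \right)} = j$ ($V{\left(j \right)} = 0 + j = j$)
$y{\left(f,x \right)} = 4 x^{2}$ ($y{\left(f,x \right)} = \left(2 x\right)^{2} = 4 x^{2}$)
$54 - y{\left(V{\left(1 \right)},5 \cdot 6 \cdot 3 \right)} = 54 - 4 \left(5 \cdot 6 \cdot 3\right)^{2} = 54 - 4 \left(30 \cdot 3\right)^{2} = 54 - 4 \cdot 90^{2} = 54 - 4 \cdot 8100 = 54 - 32400 = -32346$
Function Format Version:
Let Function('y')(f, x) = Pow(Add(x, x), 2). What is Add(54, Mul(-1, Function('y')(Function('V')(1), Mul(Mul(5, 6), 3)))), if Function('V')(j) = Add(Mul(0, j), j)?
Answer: -32346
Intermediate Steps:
Function('V')(j) = j (Function('V')(j) = Add(0, j) = j)
Function('y')(f, x) = Mul(4, Pow(x, 2)) (Function('y')(f, x) = Pow(Mul(2, x), 2) = Mul(4, Pow(x, 2)))
Add(54, Mul(-1, Function('y')(Function('V')(1), Mul(Mul(5, 6), 3)))) = Add(54, Mul(-1, Mul(4, Pow(Mul(Mul(5, 6), 3), 2)))) = Add(54, Mul(-1, Mul(4, Pow(Mul(30, 3), 2)))) = Add(54, Mul(-1, Mul(4, Pow(90, 2)))) = Add(54, Mul(-1, Mul(4, 8100))) = Add(54, Mul(-1, 32400)) = Add(54, -32400) = -32346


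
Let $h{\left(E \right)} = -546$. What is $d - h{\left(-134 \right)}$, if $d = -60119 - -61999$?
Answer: $2426$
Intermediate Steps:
$d = 1880$ ($d = -60119 + 61999 = 1880$)
$d - h{\left(-134 \right)} = 1880 - -546 = 1880 + 546 = 2426$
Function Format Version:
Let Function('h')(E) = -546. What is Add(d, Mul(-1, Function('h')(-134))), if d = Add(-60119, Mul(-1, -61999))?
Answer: 2426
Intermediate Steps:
d = 1880 (d = Add(-60119, 61999) = 1880)
Add(d, Mul(-1, Function('h')(-134))) = Add(1880, Mul(-1, -546)) = Add(1880, 546) = 2426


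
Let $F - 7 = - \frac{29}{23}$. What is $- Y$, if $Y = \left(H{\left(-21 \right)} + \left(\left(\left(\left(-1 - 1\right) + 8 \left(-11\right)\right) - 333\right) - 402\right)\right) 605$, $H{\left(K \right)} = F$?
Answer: $\frac{11400015}{23} \approx 4.9565 \cdot 10^{5}$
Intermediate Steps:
$F = \frac{132}{23}$ ($F = 7 - \frac{29}{23} = \frac{132}{23} \approx 5.7391$)
$H{\left(K \right)} = \frac{132}{23}$
$Y = - \frac{11400015}{23}$ ($Y = \left(\frac{132}{23} + \left(\left(\left(\left(-1 - 1\right) + 8 \left(-11\right)\right) - 333\right) - 402\right)\right) 605 = \left(\frac{132}{23} - 825\right) 605 = \left(- \frac{18843}{23}\right) 605 = - \frac{11400015}{23} \approx -4.9565 \cdot 10^{5}$)
$- Y = \left(-1\right) \left(- \frac{11400015}{23}\right) = \frac{11400015}{23}$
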